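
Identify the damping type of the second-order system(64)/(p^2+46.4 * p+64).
Standard form: ωn²/(p²+2ζωn·p+ωn²) gives ωn=8, ζ=2.9.
Overdamped (ζ = 2.9 > 1)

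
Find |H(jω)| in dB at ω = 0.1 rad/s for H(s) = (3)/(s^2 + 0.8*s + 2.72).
Substitute s = j*0.1: H(j0.1) = 1.10605 - 0.0326508j.
|H(j0.1)| = sqrt(Re² + Im²) = 1.107.
20*log₁₀(1.107) = 0.88 dB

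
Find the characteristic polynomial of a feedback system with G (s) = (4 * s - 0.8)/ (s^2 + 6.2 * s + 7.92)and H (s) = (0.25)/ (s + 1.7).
Characteristic poly = G_den * H_den + G_num * H_num = (s^3 + 7.9*s^2 + 18.46*s + 13.464) + (s - 0.2) = s^3 + 7.9*s^2 + 19.46*s + 13.264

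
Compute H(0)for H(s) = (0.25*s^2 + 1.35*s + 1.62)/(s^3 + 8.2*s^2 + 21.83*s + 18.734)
DC gain = H(0) = num(0)/den(0) = 1.62/18.734 = 0.08647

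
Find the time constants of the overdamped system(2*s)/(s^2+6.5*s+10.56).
Overdamped: real poles at -3.2, -3.3. τ = -1/pole → τ₁ = 0.3125, τ₂ = 0.303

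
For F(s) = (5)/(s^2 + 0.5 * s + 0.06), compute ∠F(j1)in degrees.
Substitute s = j*1: F(j1) = -4.14608 - 2.20536j.
∠F(j1) = atan2(Im, Re) = atan2(-2.20536, -4.14608) = -151.99°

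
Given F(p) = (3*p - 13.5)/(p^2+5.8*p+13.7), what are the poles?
Set denominator = 0: p^2 + 5.8*p + 13.7 = 0 → Poles: -2.9 + 2.3j, -2.9 - 2.3j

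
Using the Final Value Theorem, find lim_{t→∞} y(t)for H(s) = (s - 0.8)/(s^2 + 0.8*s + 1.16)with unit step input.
FVT: lim_{t→∞} y(t) = lim_{s→0} s*Y(s) where Y(s) = H(s)/s.
= lim_{s→0} H(s) = H(0) = num(0)/den(0) = -0.8/1.16 = -0.6897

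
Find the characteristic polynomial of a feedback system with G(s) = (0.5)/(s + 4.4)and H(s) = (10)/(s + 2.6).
Characteristic poly = G_den * H_den + G_num * H_num = (s^2 + 7*s + 11.44) + (5) = s^2 + 7*s + 16.44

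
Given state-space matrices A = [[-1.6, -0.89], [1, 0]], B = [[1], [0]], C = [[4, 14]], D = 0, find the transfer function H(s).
H(s) = C(sI - A)⁻¹B + D.
Characteristic polynomial det(sI - A) = s^2 + 1.6*s + 0.89.
Numerator from C·adj(sI-A)·B + D·det(sI-A) = 4*s + 14.
H(s) = (4*s + 14)/(s^2 + 1.6*s + 0.89)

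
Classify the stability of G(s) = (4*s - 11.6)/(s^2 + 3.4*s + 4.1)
Denominator: s^2 + 3.4*s + 4.1. Poles: -1.7 + 1.1j, -1.7 - 1.1j. Stable (all poles in LHP)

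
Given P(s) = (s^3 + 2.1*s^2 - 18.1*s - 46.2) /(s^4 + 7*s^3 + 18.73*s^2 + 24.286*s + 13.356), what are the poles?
Set denominator = 0: s^4 + 7*s^3 + 18.73*s^2 + 24.286*s + 13.356 = (s + 1.8)(s + 2.8)(s^2 + 2.4*s + 2.65) = 0 → Poles: -1.2 + 1.1j, -1.2 - 1.1j, -1.8, -2.8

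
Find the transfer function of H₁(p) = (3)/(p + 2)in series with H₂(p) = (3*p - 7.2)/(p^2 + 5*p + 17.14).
Series: H = H₁ · H₂ = (n₁·n₂)/(d₁·d₂).
Num: n₁·n₂ = 9*p - 21.6. Den: d₁·d₂ = p^3 + 7*p^2 + 27.14*p + 34.28.
H(p) = (9*p - 21.6)/(p^3 + 7*p^2 + 27.14*p + 34.28)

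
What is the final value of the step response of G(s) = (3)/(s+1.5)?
FVT: lim_{t→∞} y(t) = lim_{s→0} s*Y(s) where Y(s) = G(s)/s.
= lim_{s→0} G(s) = G(0) = num(0)/den(0) = 3/1.5 = 2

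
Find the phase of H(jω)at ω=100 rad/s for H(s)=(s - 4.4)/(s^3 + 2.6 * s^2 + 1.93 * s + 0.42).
Substitute s = j*100: H(j100) = -9.98373e-05 - 6.99708e-06j.
∠H(j100) = atan2(Im, Re) = atan2(-6.99708e-06, -9.98373e-05) = -175.99°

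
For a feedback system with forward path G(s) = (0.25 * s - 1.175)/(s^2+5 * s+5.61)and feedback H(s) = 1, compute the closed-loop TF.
Closed-loop T = G/(1+GH).
Numerator: G_num * H_den = 0.25*s - 1.175.
Denominator: G_den * H_den + G_num * H_num = (s^2 + 5*s + 5.61) + (0.25*s - 1.175) = s^2 + 5.25*s + 4.435.
T(s) = (0.25*s - 1.175)/(s^2 + 5.25*s + 4.435)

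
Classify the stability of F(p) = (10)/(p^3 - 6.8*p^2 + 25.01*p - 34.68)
Denominator: p^3 - 6.8*p^2 + 25.01*p - 34.68 = (p - 2.4)(p^2 - 4.4*p + 14.45). Poles: 2.2 + 3.1j, 2.2 - 3.1j, 2.4. Unstable (3 pole(s) in RHP)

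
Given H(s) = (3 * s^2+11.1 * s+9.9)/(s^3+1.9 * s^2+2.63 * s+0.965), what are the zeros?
Set numerator = 0: 3*s^2 + 11.1*s + 9.9 = 3*(s + 1.5)(s + 2.2) = 0 → Zeros: -1.5, -2.2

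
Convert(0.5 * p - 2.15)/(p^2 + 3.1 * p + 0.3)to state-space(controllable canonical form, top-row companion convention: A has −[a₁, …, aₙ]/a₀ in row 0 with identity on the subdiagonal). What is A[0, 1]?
Reachable canonical form for den = p^2 + 3.1*p + 0.3: top row of A = -[a₁,a₂,...,aₙ]/a₀, ones on the subdiagonal, zeros elsewhere.
A = [[-3.1, -0.3], [1, 0]].
A[0,1] = -0.3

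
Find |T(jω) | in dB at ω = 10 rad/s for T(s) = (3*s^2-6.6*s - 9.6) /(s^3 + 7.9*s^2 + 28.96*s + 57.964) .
Substitute s = j*10: T(j10) = 0.262867 - 0.164938j.
|T(j10)| = sqrt(Re² + Im²) = 0.3103.
20*log₁₀(0.3103) = -10.16 dB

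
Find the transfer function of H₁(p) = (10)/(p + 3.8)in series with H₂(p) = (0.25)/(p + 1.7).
Series: H = H₁ · H₂ = (n₁·n₂)/(d₁·d₂).
Num: n₁·n₂ = 2.5. Den: d₁·d₂ = p^2 + 5.5*p + 6.46.
H(p) = (2.5)/(p^2 + 5.5*p + 6.46)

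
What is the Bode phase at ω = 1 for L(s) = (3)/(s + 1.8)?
Substitute s = j*1: L(j1) = 1.27358 - 0.707547j.
∠L(j1) = atan2(Im, Re) = atan2(-0.707547, 1.27358) = -29.05°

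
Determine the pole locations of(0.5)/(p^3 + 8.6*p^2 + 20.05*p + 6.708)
Set denominator = 0: p^3 + 8.6*p^2 + 20.05*p + 6.708 = (p + 3.9)(p + 0.4)(p + 4.3) = 0 → Poles: -0.4, -3.9, -4.3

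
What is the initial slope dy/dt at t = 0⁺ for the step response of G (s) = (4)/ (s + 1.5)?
IVT: y'(0⁺) = lim_{s→∞} s²·Y(s) = lim_{s→∞} s·G(s).
deg(num) = 0, deg(den) = 1, relative degree = 1, so s·G(s) → (leading num)/(leading den) = 4/1 = 4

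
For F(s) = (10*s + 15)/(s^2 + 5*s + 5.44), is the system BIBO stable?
Denominator: s^2 + 5*s + 5.44 = (s + 1.6)(s + 3.4). Poles: -1.6, -3.4. All Re(p)<0: Yes (stable)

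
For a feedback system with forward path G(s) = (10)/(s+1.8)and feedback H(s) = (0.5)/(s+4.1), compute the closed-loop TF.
Closed-loop T = G/(1+GH).
Numerator: G_num * H_den = 10*s + 41.
Denominator: G_den * H_den + G_num * H_num = (s^2 + 5.9*s + 7.38) + (5) = s^2 + 5.9*s + 12.38.
T(s) = (10*s + 41)/(s^2 + 5.9*s + 12.38)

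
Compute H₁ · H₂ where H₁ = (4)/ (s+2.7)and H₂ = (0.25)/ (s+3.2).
Series: H = H₁ · H₂ = (n₁·n₂)/(d₁·d₂).
Num: n₁·n₂ = 1. Den: d₁·d₂ = s^2 + 5.9*s + 8.64.
H(s) = (1)/(s^2 + 5.9*s + 8.64)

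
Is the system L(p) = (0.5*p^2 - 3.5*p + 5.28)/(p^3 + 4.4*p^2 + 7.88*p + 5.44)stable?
Denominator: p^3 + 4.4*p^2 + 7.88*p + 5.44 = (p + 1.6)(p^2 + 2.8*p + 3.4). Poles: -1.4 + 1.2j, -1.4 - 1.2j, -1.6. All Re(p)<0: Yes (stable)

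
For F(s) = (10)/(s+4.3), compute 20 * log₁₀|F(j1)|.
Substitute s = j*1: F(j1) = 2.20626 - 0.513084j.
|F(j1)| = sqrt(Re² + Im²) = 2.265.
20*log₁₀(2.265) = 7.10 dB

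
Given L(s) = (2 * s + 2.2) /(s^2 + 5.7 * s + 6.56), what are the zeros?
Set numerator = 0: 2*s + 2.2 = 0 → Zeros: -1.1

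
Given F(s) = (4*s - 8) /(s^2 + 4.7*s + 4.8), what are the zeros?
Set numerator = 0: 4*s - 8 = 0 → Zeros: 2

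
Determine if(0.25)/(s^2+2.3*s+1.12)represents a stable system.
Denominator: s^2 + 2.3*s + 1.12 = (s + 1.6)(s + 0.7). Poles: -0.7, -1.6. All Re(p)<0: Yes (stable)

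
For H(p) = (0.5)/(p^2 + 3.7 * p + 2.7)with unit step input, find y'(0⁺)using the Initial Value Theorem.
IVT: y'(0⁺) = lim_{p→∞} p²·Y(p) = lim_{p→∞} p·H(p).
deg(num) = 0, deg(den) = 2, relative degree = 2 ≥ 2, so p·H(p) → 0. Initial slope = 0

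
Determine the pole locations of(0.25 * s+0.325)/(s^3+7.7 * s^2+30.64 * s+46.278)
Set denominator = 0: s^3 + 7.7*s^2 + 30.64*s + 46.278 = (s + 2.7)(s^2 + 5*s + 17.14) = 0 → Poles: -2.5 + 3.3j, -2.5 - 3.3j, -2.7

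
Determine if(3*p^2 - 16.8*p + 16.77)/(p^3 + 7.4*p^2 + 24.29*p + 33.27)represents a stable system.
Denominator: p^3 + 7.4*p^2 + 24.29*p + 33.27 = (p + 3)(p^2 + 4.4*p + 11.09). Poles: -2.2 + 2.5j, -2.2 - 2.5j, -3. All Re(p)<0: Yes (stable)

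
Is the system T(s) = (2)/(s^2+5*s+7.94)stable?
Denominator: s^2 + 5*s + 7.94. Poles: -2.5 + 1.3j, -2.5 - 1.3j. All Re(p)<0: Yes (stable)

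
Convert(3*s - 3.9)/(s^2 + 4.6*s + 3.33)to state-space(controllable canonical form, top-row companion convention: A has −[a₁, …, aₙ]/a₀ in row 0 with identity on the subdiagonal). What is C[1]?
Reachable canonical form: C = numerator coefficients (right-aligned, zero-padded to length n).
num = 3*s - 3.9, C = [[3, -3.9]].
C[1] = -3.9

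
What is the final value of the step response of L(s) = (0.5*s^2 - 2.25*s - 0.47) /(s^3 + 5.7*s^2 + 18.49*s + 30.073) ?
FVT: lim_{t→∞} y(t) = lim_{s→0} s*Y(s) where Y(s) = L(s)/s.
= lim_{s→0} L(s) = L(0) = num(0)/den(0) = -0.47/30.073 = -0.01563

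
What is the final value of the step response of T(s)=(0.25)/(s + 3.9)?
FVT: lim_{t→∞} y(t) = lim_{s→0} s*Y(s) where Y(s) = T(s)/s.
= lim_{s→0} T(s) = T(0) = num(0)/den(0) = 0.25/3.9 = 0.0641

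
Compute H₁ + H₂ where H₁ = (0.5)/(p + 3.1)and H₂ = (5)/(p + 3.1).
Parallel: H = H₁ + H₂ = (n₁·d₂ + n₂·d₁)/(d₁·d₂).
n₁·d₂ = 0.5*p + 1.55. n₂·d₁ = 5*p + 15.5. Sum = 5.5*p + 17.05. d₁·d₂ = p^2 + 6.2*p + 9.61.
H(p) = (5.5*p + 17.05)/(p^2 + 6.2*p + 9.61)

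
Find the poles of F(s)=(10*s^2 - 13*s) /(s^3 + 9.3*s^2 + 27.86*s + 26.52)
Set denominator = 0: s^3 + 9.3*s^2 + 27.86*s + 26.52 = (s + 3.9)(s + 3.4)(s + 2) = 0 → Poles: -2, -3.4, -3.9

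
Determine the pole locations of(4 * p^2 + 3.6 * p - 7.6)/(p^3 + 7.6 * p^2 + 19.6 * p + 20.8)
Set denominator = 0: p^3 + 7.6*p^2 + 19.6*p + 20.8 = (p + 4)(p^2 + 3.6*p + 5.2) = 0 → Poles: -1.8 + 1.4j, -1.8 - 1.4j, -4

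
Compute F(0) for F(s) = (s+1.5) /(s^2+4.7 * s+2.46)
DC gain = F(0) = num(0)/den(0) = 1.5/2.46 = 0.6098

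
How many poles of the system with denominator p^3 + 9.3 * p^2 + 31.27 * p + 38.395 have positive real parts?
p^3 + 9.3*p^2 + 31.27*p + 38.395 = (p + 3.5)(p^2 + 5.8*p + 10.97). Poles: -2.9 + 1.6j, -2.9 - 1.6j, -3.5. RHP poles (Re>0): 0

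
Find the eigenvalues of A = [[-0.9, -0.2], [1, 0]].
Eigenvalues solve det(λI - A) = 0.
Characteristic polynomial: λ^2 + 0.9*λ + 0.2 = 0.
Factor: (λ + 0.5)(λ + 0.4) = 0.
Roots: -0.4, -0.5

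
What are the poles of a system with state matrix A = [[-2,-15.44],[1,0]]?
Eigenvalues solve det(λI - A) = 0.
Characteristic polynomial: λ^2 + 2*λ + 15.44 = 0.
Roots: -1 + 3.8j, -1 - 3.8j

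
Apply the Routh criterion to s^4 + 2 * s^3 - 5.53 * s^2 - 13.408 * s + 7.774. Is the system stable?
Routh array:
s^4: [1, -5.53, 7.774]; s^3: [2, -13.408]; s^2: [1.174, 7.774]; s^1: [-26.6516]; s^0: [7.774]
First column: [1, 2, 1.174, -26.6516, 7.774]. Sign changes = 2.
No, unstable (2 RHP root(s))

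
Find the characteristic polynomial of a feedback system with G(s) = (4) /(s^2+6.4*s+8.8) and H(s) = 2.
Characteristic poly = G_den * H_den + G_num * H_num = (s^2 + 6.4*s + 8.8) + (8) = s^2 + 6.4*s + 16.8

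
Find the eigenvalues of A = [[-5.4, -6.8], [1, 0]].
Eigenvalues solve det(λI - A) = 0.
Characteristic polynomial: λ^2 + 5.4*λ + 6.8 = 0.
Factor: (λ + 3.4)(λ + 2) = 0.
Roots: -2, -3.4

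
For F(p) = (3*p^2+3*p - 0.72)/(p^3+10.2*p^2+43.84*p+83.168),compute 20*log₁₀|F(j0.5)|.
Substitute p = j*0.5: F(j0.5) = -0.0123046 + 0.0219328j.
|F(j0.5)| = sqrt(Re² + Im²) = 0.02515.
20*log₁₀(0.02515) = -31.99 dB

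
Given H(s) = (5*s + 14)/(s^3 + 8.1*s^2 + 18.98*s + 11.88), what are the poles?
Set denominator = 0: s^3 + 8.1*s^2 + 18.98*s + 11.88 = (s + 2.7)(s + 1)(s + 4.4) = 0 → Poles: -1, -2.7, -4.4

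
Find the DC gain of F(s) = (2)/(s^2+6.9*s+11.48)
DC gain = F(0) = num(0)/den(0) = 2/11.48 = 0.1742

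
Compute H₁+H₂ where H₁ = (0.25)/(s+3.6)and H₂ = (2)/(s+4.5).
Parallel: H = H₁ + H₂ = (n₁·d₂ + n₂·d₁)/(d₁·d₂).
n₁·d₂ = 0.25*s + 1.125. n₂·d₁ = 2*s + 7.2. Sum = 2.25*s + 8.325. d₁·d₂ = s^2 + 8.1*s + 16.2.
H(s) = (2.25*s + 8.325)/(s^2 + 8.1*s + 16.2)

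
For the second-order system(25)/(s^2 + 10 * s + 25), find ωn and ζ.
Standard form: ωn²/(s²+2ζωn·s+ωn²).
const=25=ωn² → ωn=5, s coeff=10=2ζωn → ζ=1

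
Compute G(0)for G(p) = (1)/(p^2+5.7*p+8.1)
DC gain = G(0) = num(0)/den(0) = 1/8.1 = 0.1235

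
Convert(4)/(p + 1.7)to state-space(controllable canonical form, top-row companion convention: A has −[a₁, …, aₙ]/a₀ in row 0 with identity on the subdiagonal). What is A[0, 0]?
Reachable canonical form for den = p + 1.7: top row of A = -[a₁,a₂,...,aₙ]/a₀, ones on the subdiagonal, zeros elsewhere.
A = [[-1.7]].
A[0,0] = -1.7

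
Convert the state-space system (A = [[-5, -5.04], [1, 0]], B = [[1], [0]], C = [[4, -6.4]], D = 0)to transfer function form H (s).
H(s) = C(sI - A)⁻¹B + D.
Characteristic polynomial det(sI - A) = s^2 + 5*s + 5.04.
Numerator from C·adj(sI-A)·B + D·det(sI-A) = 4*s - 6.4.
H(s) = (4*s - 6.4)/(s^2 + 5*s + 5.04)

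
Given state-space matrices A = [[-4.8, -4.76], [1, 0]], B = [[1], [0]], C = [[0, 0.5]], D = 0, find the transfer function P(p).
P(p) = C(pI - A)⁻¹B + D.
Characteristic polynomial det(pI - A) = p^2 + 4.8*p + 4.76.
Numerator from C·adj(pI-A)·B + D·det(pI-A) = 0.5.
P(p) = (0.5)/(p^2 + 4.8*p + 4.76)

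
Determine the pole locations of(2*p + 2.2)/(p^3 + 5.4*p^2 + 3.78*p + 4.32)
Set denominator = 0: p^3 + 5.4*p^2 + 3.78*p + 4.32 = (p + 4.8)(p^2 + 0.6*p + 0.9) = 0 → Poles: -0.3 + 0.9j, -0.3 - 0.9j, -4.8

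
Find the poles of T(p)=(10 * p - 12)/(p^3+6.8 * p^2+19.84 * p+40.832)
Set denominator = 0: p^3 + 6.8*p^2 + 19.84*p + 40.832 = (p + 4.4)(p^2 + 2.4*p + 9.28) = 0 → Poles: -1.2 + 2.8j, -1.2 - 2.8j, -4.4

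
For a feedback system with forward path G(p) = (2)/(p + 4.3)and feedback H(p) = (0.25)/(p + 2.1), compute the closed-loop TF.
Closed-loop T = G/(1+GH).
Numerator: G_num * H_den = 2*p + 4.2.
Denominator: G_den * H_den + G_num * H_num = (p^2 + 6.4*p + 9.03) + (0.5) = p^2 + 6.4*p + 9.53.
T(p) = (2*p + 4.2)/(p^2 + 6.4*p + 9.53)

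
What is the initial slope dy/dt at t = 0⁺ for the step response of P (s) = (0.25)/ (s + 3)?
IVT: y'(0⁺) = lim_{s→∞} s²·Y(s) = lim_{s→∞} s·P(s).
deg(num) = 0, deg(den) = 1, relative degree = 1, so s·P(s) → (leading num)/(leading den) = 0.25/1 = 0.25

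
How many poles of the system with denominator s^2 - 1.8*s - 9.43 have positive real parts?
s^2 - 1.8*s - 9.43 = (s - 4.1)(s + 2.3). Poles: -2.3, 4.1. RHP poles (Re>0): 1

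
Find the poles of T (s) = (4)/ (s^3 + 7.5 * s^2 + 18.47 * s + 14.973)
Set denominator = 0: s^3 + 7.5*s^2 + 18.47*s + 14.973 = (s + 2.1)(s + 3.1)(s + 2.3) = 0 → Poles: -2.1, -2.3, -3.1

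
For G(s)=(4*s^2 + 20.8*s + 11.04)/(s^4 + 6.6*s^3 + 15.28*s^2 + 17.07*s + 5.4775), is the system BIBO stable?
Denominator: s^4 + 6.6*s^3 + 15.28*s^2 + 17.07*s + 5.4775 = (s + 0.5)(s + 3.5)(s^2 + 2.6*s + 3.13). Poles: -0.5, -1.3 + 1.2j, -1.3 - 1.2j, -3.5. All Re(p)<0: Yes (stable)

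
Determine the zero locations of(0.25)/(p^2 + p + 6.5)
Numerator is a nonzero constant (0.25) → Zeros: none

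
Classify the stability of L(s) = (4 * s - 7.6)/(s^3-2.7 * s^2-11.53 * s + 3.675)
Denominator: s^3 - 2.7*s^2 - 11.53*s + 3.675 = (s - 4.9)(s - 0.3)(s + 2.5). Poles: -2.5, 0.3, 4.9. Unstable (2 pole(s) in RHP)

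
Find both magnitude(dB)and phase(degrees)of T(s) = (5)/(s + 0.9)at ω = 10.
Substitute s = j*10: T(j10) = 0.0446384 - 0.495983j.
|T| = 20*log₁₀(sqrt(Re²+Im²)) = -6.06 dB.
∠T = atan2(Im, Re) = -84.86°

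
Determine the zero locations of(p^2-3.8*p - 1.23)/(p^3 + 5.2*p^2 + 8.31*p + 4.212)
Set numerator = 0: p^2 - 3.8*p - 1.23 = (p - 4.1)(p + 0.3) = 0 → Zeros: -0.3, 4.1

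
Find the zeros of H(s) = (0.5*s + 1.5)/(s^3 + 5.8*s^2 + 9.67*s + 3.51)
Set numerator = 0: 0.5*s + 1.5 = 0 → Zeros: -3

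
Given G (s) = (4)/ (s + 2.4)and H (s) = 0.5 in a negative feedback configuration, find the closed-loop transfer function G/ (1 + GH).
Closed-loop T = G/(1+GH).
Numerator: G_num * H_den = 4.
Denominator: G_den * H_den + G_num * H_num = (s + 2.4) + (2) = s + 4.4.
T(s) = (4)/(s + 4.4)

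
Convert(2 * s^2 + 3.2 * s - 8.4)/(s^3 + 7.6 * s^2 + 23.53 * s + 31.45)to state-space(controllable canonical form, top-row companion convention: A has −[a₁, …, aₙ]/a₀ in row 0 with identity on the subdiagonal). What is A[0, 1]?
Reachable canonical form for den = s^3 + 7.6*s^2 + 23.53*s + 31.45: top row of A = -[a₁,a₂,...,aₙ]/a₀, ones on the subdiagonal, zeros elsewhere.
A = [[-7.6, -23.53, -31.45], [1, 0, 0], [0, 1, 0]].
A[0,1] = -23.53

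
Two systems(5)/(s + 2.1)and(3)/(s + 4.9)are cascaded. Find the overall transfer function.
Series: H = H₁ · H₂ = (n₁·n₂)/(d₁·d₂).
Num: n₁·n₂ = 15. Den: d₁·d₂ = s^2 + 7*s + 10.29.
H(s) = (15)/(s^2 + 7*s + 10.29)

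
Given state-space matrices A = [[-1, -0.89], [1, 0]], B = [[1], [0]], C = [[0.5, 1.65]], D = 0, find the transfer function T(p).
T(p) = C(pI - A)⁻¹B + D.
Characteristic polynomial det(pI - A) = p^2 + p + 0.89.
Numerator from C·adj(pI-A)·B + D·det(pI-A) = 0.5*p + 1.65.
T(p) = (0.5*p + 1.65)/(p^2 + p + 0.89)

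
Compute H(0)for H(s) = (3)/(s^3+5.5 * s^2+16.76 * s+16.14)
DC gain = H(0) = num(0)/den(0) = 3/16.14 = 0.1859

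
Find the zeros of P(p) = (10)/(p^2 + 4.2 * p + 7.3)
Numerator is a nonzero constant (10) → Zeros: none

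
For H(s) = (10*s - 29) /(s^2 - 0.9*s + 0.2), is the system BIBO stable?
Denominator: s^2 - 0.9*s + 0.2 = (s - 0.4)(s - 0.5). Poles: 0.4, 0.5. All Re(p)<0: No (unstable)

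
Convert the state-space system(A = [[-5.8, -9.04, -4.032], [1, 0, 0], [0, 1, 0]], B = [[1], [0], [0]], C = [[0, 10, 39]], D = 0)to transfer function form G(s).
G(s) = C(sI - A)⁻¹B + D.
Characteristic polynomial det(sI - A) = s^3 + 5.8*s^2 + 9.04*s + 4.032.
Numerator from C·adj(sI-A)·B + D·det(sI-A) = 10*s + 39.
G(s) = (10*s + 39)/(s^3 + 5.8*s^2 + 9.04*s + 4.032)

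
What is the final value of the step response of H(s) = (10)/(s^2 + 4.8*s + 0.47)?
FVT: lim_{t→∞} y(t) = lim_{s→0} s*Y(s) where Y(s) = H(s)/s.
= lim_{s→0} H(s) = H(0) = num(0)/den(0) = 10/0.47 = 21.28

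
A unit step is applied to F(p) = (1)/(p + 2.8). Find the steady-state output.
FVT: lim_{t→∞} y(t) = lim_{p→0} p*Y(p) where Y(p) = F(p)/p.
= lim_{p→0} F(p) = F(0) = num(0)/den(0) = 1/2.8 = 0.3571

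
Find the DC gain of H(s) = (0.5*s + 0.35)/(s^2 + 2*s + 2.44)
DC gain = H(0) = num(0)/den(0) = 0.35/2.44 = 0.1434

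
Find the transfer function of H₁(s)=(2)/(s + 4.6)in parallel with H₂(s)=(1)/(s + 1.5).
Parallel: H = H₁ + H₂ = (n₁·d₂ + n₂·d₁)/(d₁·d₂).
n₁·d₂ = 2*s + 3. n₂·d₁ = s + 4.6. Sum = 3*s + 7.6. d₁·d₂ = s^2 + 6.1*s + 6.9.
H(s) = (3*s + 7.6)/(s^2 + 6.1*s + 6.9)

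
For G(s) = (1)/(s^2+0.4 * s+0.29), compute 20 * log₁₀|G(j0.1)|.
Substitute s = j*0.1: G(j0.1) = 3.5 - 0.5j.
|G(j0.1)| = sqrt(Re² + Im²) = 3.536.
20*log₁₀(3.536) = 10.97 dB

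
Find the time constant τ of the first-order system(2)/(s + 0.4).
First-order system: τ = -1/pole. Pole = -0.4. τ = -1/(-0.4) = 2.5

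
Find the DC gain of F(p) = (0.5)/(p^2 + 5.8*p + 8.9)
DC gain = F(0) = num(0)/den(0) = 0.5/8.9 = 0.05618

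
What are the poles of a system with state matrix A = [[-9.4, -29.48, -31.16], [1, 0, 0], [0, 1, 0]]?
Eigenvalues solve det(λI - A) = 0.
Characteristic polynomial: λ^3 + 9.4*λ^2 + 29.48*λ + 31.16 = 0.
Factor: (λ + 3.8)(λ^2 + 5.6*λ + 8.2) = 0.
Roots: -2.8 + 0.6j, -2.8 - 0.6j, -3.8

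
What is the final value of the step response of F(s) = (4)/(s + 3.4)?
FVT: lim_{t→∞} y(t) = lim_{s→0} s*Y(s) where Y(s) = F(s)/s.
= lim_{s→0} F(s) = F(0) = num(0)/den(0) = 4/3.4 = 1.176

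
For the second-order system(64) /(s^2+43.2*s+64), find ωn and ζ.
Standard form: ωn²/(s²+2ζωn·s+ωn²).
const=64=ωn² → ωn=8, s coeff=43.2=2ζωn → ζ=2.7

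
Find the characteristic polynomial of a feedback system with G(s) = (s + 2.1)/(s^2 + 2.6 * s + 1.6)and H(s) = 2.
Characteristic poly = G_den * H_den + G_num * H_num = (s^2 + 2.6*s + 1.6) + (2*s + 4.2) = s^2 + 4.6*s + 5.8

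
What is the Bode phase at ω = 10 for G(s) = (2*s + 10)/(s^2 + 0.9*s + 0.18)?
Substitute s = j*10: G(j10) = -0.0814532 - 0.207705j.
∠G(j10) = atan2(Im, Re) = atan2(-0.207705, -0.0814532) = -111.41°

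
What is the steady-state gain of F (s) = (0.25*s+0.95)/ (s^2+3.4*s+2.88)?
DC gain = F(0) = num(0)/den(0) = 0.95/2.88 = 0.3299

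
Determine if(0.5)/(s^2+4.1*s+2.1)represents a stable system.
Denominator: s^2 + 4.1*s + 2.1 = (s + 3.5)(s + 0.6). Poles: -0.6, -3.5. All Re(p)<0: Yes (stable)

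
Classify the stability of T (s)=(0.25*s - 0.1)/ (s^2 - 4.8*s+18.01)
Denominator: s^2 - 4.8*s + 18.01. Poles: 2.4 + 3.5j, 2.4 - 3.5j. Unstable (2 pole(s) in RHP)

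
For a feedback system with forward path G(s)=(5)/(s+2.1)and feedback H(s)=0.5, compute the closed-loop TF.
Closed-loop T = G/(1+GH).
Numerator: G_num * H_den = 5.
Denominator: G_den * H_den + G_num * H_num = (s + 2.1) + (2.5) = s + 4.6.
T(s) = (5)/(s + 4.6)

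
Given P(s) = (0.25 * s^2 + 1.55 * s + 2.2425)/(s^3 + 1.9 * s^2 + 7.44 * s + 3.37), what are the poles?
Set denominator = 0: s^3 + 1.9*s^2 + 7.44*s + 3.37 = (s + 0.5)(s^2 + 1.4*s + 6.74) = 0 → Poles: -0.5, -0.7 + 2.5j, -0.7 - 2.5j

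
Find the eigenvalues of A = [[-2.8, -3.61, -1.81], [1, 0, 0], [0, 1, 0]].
Eigenvalues solve det(λI - A) = 0.
Characteristic polynomial: λ^3 + 2.8*λ^2 + 3.61*λ + 1.81 = 0.
Factor: (λ + 1)(λ^2 + 1.8*λ + 1.81) = 0.
Roots: -0.9 + 1j, -0.9 - 1j, -1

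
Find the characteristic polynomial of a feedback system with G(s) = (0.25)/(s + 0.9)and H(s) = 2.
Characteristic poly = G_den * H_den + G_num * H_num = (s + 0.9) + (0.5) = s + 1.4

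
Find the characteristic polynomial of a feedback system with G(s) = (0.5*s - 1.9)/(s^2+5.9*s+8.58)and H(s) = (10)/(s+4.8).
Characteristic poly = G_den * H_den + G_num * H_num = (s^3 + 10.7*s^2 + 36.9*s + 41.184) + (5*s - 19) = s^3 + 10.7*s^2 + 41.9*s + 22.184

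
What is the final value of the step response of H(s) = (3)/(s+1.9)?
FVT: lim_{t→∞} y(t) = lim_{s→0} s*Y(s) where Y(s) = H(s)/s.
= lim_{s→0} H(s) = H(0) = num(0)/den(0) = 3/1.9 = 1.579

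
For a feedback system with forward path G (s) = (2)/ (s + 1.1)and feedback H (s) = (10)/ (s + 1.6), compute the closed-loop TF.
Closed-loop T = G/(1+GH).
Numerator: G_num * H_den = 2*s + 3.2.
Denominator: G_den * H_den + G_num * H_num = (s^2 + 2.7*s + 1.76) + (20) = s^2 + 2.7*s + 21.76.
T(s) = (2*s + 3.2)/(s^2 + 2.7*s + 21.76)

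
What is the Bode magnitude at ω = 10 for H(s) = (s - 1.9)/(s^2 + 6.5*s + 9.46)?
Substitute s = j*10: H(j10) = 0.0661724 - 0.0629423j.
|H(j10)| = sqrt(Re² + Im²) = 0.09133.
20*log₁₀(0.09133) = -20.79 dB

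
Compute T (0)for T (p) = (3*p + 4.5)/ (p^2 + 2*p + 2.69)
DC gain = T(0) = num(0)/den(0) = 4.5/2.69 = 1.673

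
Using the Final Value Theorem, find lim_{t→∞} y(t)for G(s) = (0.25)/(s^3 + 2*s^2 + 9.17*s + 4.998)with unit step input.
FVT: lim_{t→∞} y(t) = lim_{s→0} s*Y(s) where Y(s) = G(s)/s.
= lim_{s→0} G(s) = G(0) = num(0)/den(0) = 0.25/4.998 = 0.05002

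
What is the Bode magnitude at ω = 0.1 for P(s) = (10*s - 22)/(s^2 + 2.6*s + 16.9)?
Substitute s = j*0.1: P(j0.1) = -1.30133 + 0.0792389j.
|P(j0.1)| = sqrt(Re² + Im²) = 1.304.
20*log₁₀(1.304) = 2.30 dB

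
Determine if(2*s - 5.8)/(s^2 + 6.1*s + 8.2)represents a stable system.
Denominator: s^2 + 6.1*s + 8.2 = (s + 2)(s + 4.1). Poles: -2, -4.1. All Re(p)<0: Yes (stable)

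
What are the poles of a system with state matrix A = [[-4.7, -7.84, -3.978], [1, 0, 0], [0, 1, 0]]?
Eigenvalues solve det(λI - A) = 0.
Characteristic polynomial: λ^3 + 4.7*λ^2 + 7.84*λ + 3.978 = 0.
Factor: (λ + 0.9)(λ^2 + 3.8*λ + 4.42) = 0.
Roots: -0.9, -1.9 + 0.9j, -1.9 - 0.9j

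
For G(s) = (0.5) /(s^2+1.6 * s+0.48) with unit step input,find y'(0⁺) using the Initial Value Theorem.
IVT: y'(0⁺) = lim_{s→∞} s²·Y(s) = lim_{s→∞} s·G(s).
deg(num) = 0, deg(den) = 2, relative degree = 2 ≥ 2, so s·G(s) → 0. Initial slope = 0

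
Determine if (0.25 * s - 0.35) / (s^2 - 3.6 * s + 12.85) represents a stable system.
Denominator: s^2 - 3.6*s + 12.85. Poles: 1.8 + 3.1j, 1.8 - 3.1j. All Re(p)<0: No (unstable)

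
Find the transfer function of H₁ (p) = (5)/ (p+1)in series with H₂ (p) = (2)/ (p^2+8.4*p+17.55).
Series: H = H₁ · H₂ = (n₁·n₂)/(d₁·d₂).
Num: n₁·n₂ = 10. Den: d₁·d₂ = p^3 + 9.4*p^2 + 25.95*p + 17.55.
H(p) = (10)/(p^3 + 9.4*p^2 + 25.95*p + 17.55)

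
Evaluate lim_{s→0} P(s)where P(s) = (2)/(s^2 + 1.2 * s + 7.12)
DC gain = P(0) = num(0)/den(0) = 2/7.12 = 0.2809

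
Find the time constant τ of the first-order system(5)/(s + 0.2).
First-order system: τ = -1/pole. Pole = -0.2. τ = -1/(-0.2) = 5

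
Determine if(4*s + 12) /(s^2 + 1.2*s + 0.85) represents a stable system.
Denominator: s^2 + 1.2*s + 0.85. Poles: -0.6 + 0.7j, -0.6 - 0.7j. All Re(p)<0: Yes (stable)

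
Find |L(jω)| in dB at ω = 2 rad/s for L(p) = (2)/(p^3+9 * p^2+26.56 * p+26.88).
Substitute p = j*2: L(j2) = -0.00860788 - 0.0425864j.
|L(j2)| = sqrt(Re² + Im²) = 0.04345.
20*log₁₀(0.04345) = -27.24 dB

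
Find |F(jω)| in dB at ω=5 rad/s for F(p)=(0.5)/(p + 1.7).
Substitute p = j*5: F(j5) = 0.0304769 - 0.0896379j.
|F(j5)| = sqrt(Re² + Im²) = 0.09468.
20*log₁₀(0.09468) = -20.48 dB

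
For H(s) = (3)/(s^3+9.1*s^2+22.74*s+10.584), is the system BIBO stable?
Denominator: s^3 + 9.1*s^2 + 22.74*s + 10.584 = (s + 0.6)(s + 3.6)(s + 4.9). Poles: -0.6, -3.6, -4.9. All Re(p)<0: Yes (stable)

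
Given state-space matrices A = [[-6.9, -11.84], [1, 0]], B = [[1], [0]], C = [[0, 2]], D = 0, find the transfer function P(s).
P(s) = C(sI - A)⁻¹B + D.
Characteristic polynomial det(sI - A) = s^2 + 6.9*s + 11.84.
Numerator from C·adj(sI-A)·B + D·det(sI-A) = 2.
P(s) = (2)/(s^2 + 6.9*s + 11.84)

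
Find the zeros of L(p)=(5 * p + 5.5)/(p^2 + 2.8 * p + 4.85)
Set numerator = 0: 5*p + 5.5 = 0 → Zeros: -1.1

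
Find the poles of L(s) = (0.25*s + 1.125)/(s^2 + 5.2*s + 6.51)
Set denominator = 0: s^2 + 5.2*s + 6.51 = (s + 3.1)(s + 2.1) = 0 → Poles: -2.1, -3.1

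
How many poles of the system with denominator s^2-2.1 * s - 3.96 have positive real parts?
s^2 - 2.1*s - 3.96 = (s - 3.3)(s + 1.2). Poles: -1.2, 3.3. RHP poles (Re>0): 1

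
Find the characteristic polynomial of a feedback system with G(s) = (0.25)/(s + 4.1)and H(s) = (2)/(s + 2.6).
Characteristic poly = G_den * H_den + G_num * H_num = (s^2 + 6.7*s + 10.66) + (0.5) = s^2 + 6.7*s + 11.16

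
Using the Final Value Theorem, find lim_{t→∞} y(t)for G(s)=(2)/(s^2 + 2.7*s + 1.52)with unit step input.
FVT: lim_{t→∞} y(t) = lim_{s→0} s*Y(s) where Y(s) = G(s)/s.
= lim_{s→0} G(s) = G(0) = num(0)/den(0) = 2/1.52 = 1.316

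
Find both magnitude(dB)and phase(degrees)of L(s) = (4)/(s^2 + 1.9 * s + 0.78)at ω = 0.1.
Substitute s = j*0.1: L(j0.1) = 4.89666 - 1.20827j.
|L| = 20*log₁₀(sqrt(Re²+Im²)) = 14.05 dB.
∠L = atan2(Im, Re) = -13.86°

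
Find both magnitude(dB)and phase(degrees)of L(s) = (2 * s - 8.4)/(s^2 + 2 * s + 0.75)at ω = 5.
Substitute s = j*5: L(j5) = 0.441384 - 0.230357j.
|L| = 20*log₁₀(sqrt(Re²+Im²)) = -6.06 dB.
∠L = atan2(Im, Re) = -27.56°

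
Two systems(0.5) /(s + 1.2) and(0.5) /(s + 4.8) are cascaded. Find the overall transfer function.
Series: H = H₁ · H₂ = (n₁·n₂)/(d₁·d₂).
Num: n₁·n₂ = 0.25. Den: d₁·d₂ = s^2 + 6*s + 5.76.
H(s) = (0.25)/(s^2 + 6*s + 5.76)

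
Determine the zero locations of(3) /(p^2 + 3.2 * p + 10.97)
Numerator is a nonzero constant (3) → Zeros: none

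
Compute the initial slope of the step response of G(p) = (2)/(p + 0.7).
IVT: y'(0⁺) = lim_{p→∞} p²·Y(p) = lim_{p→∞} p·G(p).
deg(num) = 0, deg(den) = 1, relative degree = 1, so p·G(p) → (leading num)/(leading den) = 2/1 = 2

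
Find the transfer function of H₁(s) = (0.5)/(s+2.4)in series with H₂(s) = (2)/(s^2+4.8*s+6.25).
Series: H = H₁ · H₂ = (n₁·n₂)/(d₁·d₂).
Num: n₁·n₂ = 1. Den: d₁·d₂ = s^3 + 7.2*s^2 + 17.77*s + 15.
H(s) = (1)/(s^3 + 7.2*s^2 + 17.77*s + 15)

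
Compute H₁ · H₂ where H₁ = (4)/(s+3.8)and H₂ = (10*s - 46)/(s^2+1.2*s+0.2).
Series: H = H₁ · H₂ = (n₁·n₂)/(d₁·d₂).
Num: n₁·n₂ = 40*s - 184. Den: d₁·d₂ = s^3 + 5*s^2 + 4.76*s + 0.76.
H(s) = (40*s - 184)/(s^3 + 5*s^2 + 4.76*s + 0.76)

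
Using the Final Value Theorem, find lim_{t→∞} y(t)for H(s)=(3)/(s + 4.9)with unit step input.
FVT: lim_{t→∞} y(t) = lim_{s→0} s*Y(s) where Y(s) = H(s)/s.
= lim_{s→0} H(s) = H(0) = num(0)/den(0) = 3/4.9 = 0.6122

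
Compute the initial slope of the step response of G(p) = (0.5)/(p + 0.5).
IVT: y'(0⁺) = lim_{p→∞} p²·Y(p) = lim_{p→∞} p·G(p).
deg(num) = 0, deg(den) = 1, relative degree = 1, so p·G(p) → (leading num)/(leading den) = 0.5/1 = 0.5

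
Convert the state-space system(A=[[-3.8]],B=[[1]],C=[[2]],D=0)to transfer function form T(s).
T(s) = C(sI - A)⁻¹B + D.
Characteristic polynomial det(sI - A) = s + 3.8.
Numerator from C·adj(sI-A)·B + D·det(sI-A) = 2.
T(s) = (2)/(s + 3.8)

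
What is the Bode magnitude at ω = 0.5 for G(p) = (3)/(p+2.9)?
Substitute p = j*0.5: G(j0.5) = 1.00462 - 0.17321j.
|G(j0.5)| = sqrt(Re² + Im²) = 1.019.
20*log₁₀(1.019) = 0.17 dB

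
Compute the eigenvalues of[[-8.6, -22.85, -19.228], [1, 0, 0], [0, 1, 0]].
Eigenvalues solve det(λI - A) = 0.
Characteristic polynomial: λ^3 + 8.6*λ^2 + 22.85*λ + 19.228 = 0.
Factor: (λ + 2.3)(λ + 4.4)(λ + 1.9) = 0.
Roots: -1.9, -2.3, -4.4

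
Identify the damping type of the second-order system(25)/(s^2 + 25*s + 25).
Standard form: ωn²/(s²+2ζωn·s+ωn²) gives ωn=5, ζ=2.5.
Overdamped (ζ = 2.5 > 1)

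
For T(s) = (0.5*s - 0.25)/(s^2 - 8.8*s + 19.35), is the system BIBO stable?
Denominator: s^2 - 8.8*s + 19.35 = (s - 4.5)(s - 4.3). Poles: 4.3, 4.5. All Re(p)<0: No (unstable)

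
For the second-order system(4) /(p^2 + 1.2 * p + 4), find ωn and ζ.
Standard form: ωn²/(p²+2ζωn·p+ωn²).
const=4=ωn² → ωn=2, p coeff=1.2=2ζωn → ζ=0.3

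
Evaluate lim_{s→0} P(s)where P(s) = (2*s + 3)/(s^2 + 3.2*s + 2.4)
DC gain = P(0) = num(0)/den(0) = 3/2.4 = 1.25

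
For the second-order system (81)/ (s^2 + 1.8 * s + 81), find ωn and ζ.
Standard form: ωn²/(s²+2ζωn·s+ωn²).
const=81=ωn² → ωn=9, s coeff=1.8=2ζωn → ζ=0.1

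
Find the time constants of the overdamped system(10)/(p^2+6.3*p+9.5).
Overdamped: real poles at -3.8, -2.5. τ = -1/pole → τ₁ = 0.2632, τ₂ = 0.4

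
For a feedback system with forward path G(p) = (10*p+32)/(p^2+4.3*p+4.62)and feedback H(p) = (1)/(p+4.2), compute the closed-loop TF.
Closed-loop T = G/(1+GH).
Numerator: G_num * H_den = 10*p^2 + 74*p + 134.4.
Denominator: G_den * H_den + G_num * H_num = (p^3 + 8.5*p^2 + 22.68*p + 19.404) + (10*p + 32) = p^3 + 8.5*p^2 + 32.68*p + 51.404.
T(p) = (10*p^2 + 74*p + 134.4)/(p^3 + 8.5*p^2 + 32.68*p + 51.404)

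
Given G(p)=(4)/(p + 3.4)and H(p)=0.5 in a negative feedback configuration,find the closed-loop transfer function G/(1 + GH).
Closed-loop T = G/(1+GH).
Numerator: G_num * H_den = 4.
Denominator: G_den * H_den + G_num * H_num = (p + 3.4) + (2) = p + 5.4.
T(p) = (4)/(p + 5.4)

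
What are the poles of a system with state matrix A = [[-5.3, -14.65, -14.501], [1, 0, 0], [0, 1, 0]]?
Eigenvalues solve det(λI - A) = 0.
Characteristic polynomial: λ^3 + 5.3*λ^2 + 14.65*λ + 14.501 = 0.
Factor: (λ + 1.7)(λ^2 + 3.6*λ + 8.53) = 0.
Roots: -1.7, -1.8 + 2.3j, -1.8 - 2.3j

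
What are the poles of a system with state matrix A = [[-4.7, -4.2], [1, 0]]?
Eigenvalues solve det(λI - A) = 0.
Characteristic polynomial: λ^2 + 4.7*λ + 4.2 = 0.
Factor: (λ + 1.2)(λ + 3.5) = 0.
Roots: -1.2, -3.5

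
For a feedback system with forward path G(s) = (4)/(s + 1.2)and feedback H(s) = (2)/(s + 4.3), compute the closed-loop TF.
Closed-loop T = G/(1+GH).
Numerator: G_num * H_den = 4*s + 17.2.
Denominator: G_den * H_den + G_num * H_num = (s^2 + 5.5*s + 5.16) + (8) = s^2 + 5.5*s + 13.16.
T(s) = (4*s + 17.2)/(s^2 + 5.5*s + 13.16)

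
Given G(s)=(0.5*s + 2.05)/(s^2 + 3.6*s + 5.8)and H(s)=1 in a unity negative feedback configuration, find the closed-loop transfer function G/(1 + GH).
Closed-loop T = G/(1+GH).
Numerator: G_num * H_den = 0.5*s + 2.05.
Denominator: G_den * H_den + G_num * H_num = (s^2 + 3.6*s + 5.8) + (0.5*s + 2.05) = s^2 + 4.1*s + 7.85.
T(s) = (0.5*s + 2.05)/(s^2 + 4.1*s + 7.85)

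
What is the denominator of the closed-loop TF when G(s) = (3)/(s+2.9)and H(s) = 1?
Characteristic poly = G_den * H_den + G_num * H_num = (s + 2.9) + (3) = s + 5.9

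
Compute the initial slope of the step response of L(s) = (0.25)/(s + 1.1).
IVT: y'(0⁺) = lim_{s→∞} s²·Y(s) = lim_{s→∞} s·L(s).
deg(num) = 0, deg(den) = 1, relative degree = 1, so s·L(s) → (leading num)/(leading den) = 0.25/1 = 0.25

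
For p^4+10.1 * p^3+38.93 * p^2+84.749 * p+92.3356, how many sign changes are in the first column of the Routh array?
Routh array:
p^4: [1, 38.93, 92.3356]; p^3: [10.1, 84.749]; p^2: [30.539, 92.3356]; p^1: [54.2114]; p^0: [92.3356]
First column: [1, 10.1, 30.539, 54.2114, 92.3356]. Sign changes = 0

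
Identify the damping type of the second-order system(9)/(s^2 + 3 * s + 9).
Standard form: ωn²/(s²+2ζωn·s+ωn²) gives ωn=3, ζ=0.5.
Underdamped (ζ = 0.5 < 1)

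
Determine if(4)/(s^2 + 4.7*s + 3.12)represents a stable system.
Denominator: s^2 + 4.7*s + 3.12 = (s + 0.8)(s + 3.9). Poles: -0.8, -3.9. All Re(p)<0: Yes (stable)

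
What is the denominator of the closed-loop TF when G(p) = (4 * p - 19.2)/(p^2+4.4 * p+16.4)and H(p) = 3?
Characteristic poly = G_den * H_den + G_num * H_num = (p^2 + 4.4*p + 16.4) + (12*p - 57.6) = p^2 + 16.4*p - 41.2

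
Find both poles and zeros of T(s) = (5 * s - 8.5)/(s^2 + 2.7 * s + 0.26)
Set denominator = 0: s^2 + 2.7*s + 0.26 = (s + 2.6)(s + 0.1) = 0 → Poles: -0.1, -2.6
Set numerator = 0: 5*s - 8.5 = 0 → Zeros: 1.7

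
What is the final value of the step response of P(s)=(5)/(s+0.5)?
FVT: lim_{t→∞} y(t) = lim_{s→0} s*Y(s) where Y(s) = P(s)/s.
= lim_{s→0} P(s) = P(0) = num(0)/den(0) = 5/0.5 = 10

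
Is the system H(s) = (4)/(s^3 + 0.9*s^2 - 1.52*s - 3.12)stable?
Denominator: s^3 + 0.9*s^2 - 1.52*s - 3.12 = (s - 1.5)(s^2 + 2.4*s + 2.08). Poles: -1.2 + 0.8j, -1.2 - 0.8j, 1.5. All Re(p)<0: No (unstable)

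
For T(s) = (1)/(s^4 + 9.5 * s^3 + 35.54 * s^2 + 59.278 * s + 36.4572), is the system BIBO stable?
Denominator: s^4 + 9.5*s^3 + 35.54*s^2 + 59.278*s + 36.4572 = (s + 1.9)(s + 1.8)(s^2 + 5.8*s + 10.66). Poles: -1.8, -1.9, -2.9 + 1.5j, -2.9 - 1.5j. All Re(p)<0: Yes (stable)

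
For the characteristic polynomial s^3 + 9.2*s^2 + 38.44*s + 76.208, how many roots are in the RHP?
s^3 + 9.2*s^2 + 38.44*s + 76.208 = (s + 4.4)(s^2 + 4.8*s + 17.32). Poles: -2.4 + 3.4j, -2.4 - 3.4j, -4.4. RHP poles (Re>0): 0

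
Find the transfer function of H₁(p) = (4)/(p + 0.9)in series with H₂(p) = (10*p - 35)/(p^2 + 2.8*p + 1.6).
Series: H = H₁ · H₂ = (n₁·n₂)/(d₁·d₂).
Num: n₁·n₂ = 40*p - 140. Den: d₁·d₂ = p^3 + 3.7*p^2 + 4.12*p + 1.44.
H(p) = (40*p - 140)/(p^3 + 3.7*p^2 + 4.12*p + 1.44)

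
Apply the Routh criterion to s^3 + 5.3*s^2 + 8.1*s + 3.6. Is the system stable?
Routh array:
s^3: [1, 8.1]; s^2: [5.3, 3.6]; s^1: [7.42075]; s^0: [3.6]
First column: [1, 5.3, 7.42075, 3.6]. Sign changes = 0.
Yes, stable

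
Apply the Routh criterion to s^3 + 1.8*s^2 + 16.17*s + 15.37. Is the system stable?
Routh array:
s^3: [1, 16.17]; s^2: [1.8, 15.37]; s^1: [7.63111]; s^0: [15.37]
First column: [1, 1.8, 7.63111, 15.37]. Sign changes = 0.
Yes, stable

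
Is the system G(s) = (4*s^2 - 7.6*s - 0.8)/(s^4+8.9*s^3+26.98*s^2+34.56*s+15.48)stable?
Denominator: s^4 + 8.9*s^3 + 26.98*s^2 + 34.56*s + 15.48 = (s + 4.3)(s + 1)(s^2 + 3.6*s + 3.6). Poles: -1, -1.8 + 0.6j, -1.8 - 0.6j, -4.3. All Re(p)<0: Yes (stable)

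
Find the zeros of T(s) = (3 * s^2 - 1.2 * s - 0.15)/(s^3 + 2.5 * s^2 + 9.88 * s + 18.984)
Set numerator = 0: 3*s^2 - 1.2*s - 0.15 = 3*(s - 0.5)(s + 0.1) = 0 → Zeros: -0.1, 0.5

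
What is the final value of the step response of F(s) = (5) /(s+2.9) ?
FVT: lim_{t→∞} y(t) = lim_{s→0} s*Y(s) where Y(s) = F(s)/s.
= lim_{s→0} F(s) = F(0) = num(0)/den(0) = 5/2.9 = 1.724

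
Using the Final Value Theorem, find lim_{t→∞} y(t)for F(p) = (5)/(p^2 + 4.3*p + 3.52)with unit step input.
FVT: lim_{t→∞} y(t) = lim_{p→0} p*Y(p) where Y(p) = F(p)/p.
= lim_{p→0} F(p) = F(0) = num(0)/den(0) = 5/3.52 = 1.42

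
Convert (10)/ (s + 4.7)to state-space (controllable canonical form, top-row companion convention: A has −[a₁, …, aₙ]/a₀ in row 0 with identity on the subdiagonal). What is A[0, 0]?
Reachable canonical form for den = s + 4.7: top row of A = -[a₁,a₂,...,aₙ]/a₀, ones on the subdiagonal, zeros elsewhere.
A = [[-4.7]].
A[0,0] = -4.7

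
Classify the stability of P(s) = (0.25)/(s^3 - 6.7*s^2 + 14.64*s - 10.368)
Denominator: s^3 - 6.7*s^2 + 14.64*s - 10.368 = (s - 2.4)(s - 1.6)(s - 2.7). Poles: 1.6, 2.4, 2.7. Unstable (3 pole(s) in RHP)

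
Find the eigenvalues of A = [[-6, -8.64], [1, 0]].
Eigenvalues solve det(λI - A) = 0.
Characteristic polynomial: λ^2 + 6*λ + 8.64 = 0.
Factor: (λ + 2.4)(λ + 3.6) = 0.
Roots: -2.4, -3.6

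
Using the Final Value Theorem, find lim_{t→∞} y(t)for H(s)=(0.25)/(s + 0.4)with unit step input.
FVT: lim_{t→∞} y(t) = lim_{s→0} s*Y(s) where Y(s) = H(s)/s.
= lim_{s→0} H(s) = H(0) = num(0)/den(0) = 0.25/0.4 = 0.625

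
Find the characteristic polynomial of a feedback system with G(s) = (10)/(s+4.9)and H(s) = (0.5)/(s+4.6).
Characteristic poly = G_den * H_den + G_num * H_num = (s^2 + 9.5*s + 22.54) + (5) = s^2 + 9.5*s + 27.54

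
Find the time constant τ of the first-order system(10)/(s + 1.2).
First-order system: τ = -1/pole. Pole = -1.2. τ = -1/(-1.2) = 0.8333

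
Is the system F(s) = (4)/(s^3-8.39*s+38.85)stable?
Denominator: s^3 - 8.39*s + 38.85 = (s + 4.2)(s^2 - 4.2*s + 9.25). Poles: -4.2, 2.1 + 2.2j, 2.1 - 2.2j. All Re(p)<0: No (unstable)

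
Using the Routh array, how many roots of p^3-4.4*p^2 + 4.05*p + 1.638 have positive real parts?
Routh array:
p^3: [1, 4.05]; p^2: [-4.4, 1.638]; p^1: [4.42227]; p^0: [1.638]
First column: [1, -4.4, 4.42227, 1.638]. Sign changes = RHP roots = 2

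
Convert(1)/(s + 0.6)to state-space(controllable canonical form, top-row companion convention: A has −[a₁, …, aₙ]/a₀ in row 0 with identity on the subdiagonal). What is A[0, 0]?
Reachable canonical form for den = s + 0.6: top row of A = -[a₁,a₂,...,aₙ]/a₀, ones on the subdiagonal, zeros elsewhere.
A = [[-0.6]].
A[0,0] = -0.6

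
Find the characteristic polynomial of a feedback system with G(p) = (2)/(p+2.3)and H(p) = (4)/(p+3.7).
Characteristic poly = G_den * H_den + G_num * H_num = (p^2 + 6*p + 8.51) + (8) = p^2 + 6*p + 16.51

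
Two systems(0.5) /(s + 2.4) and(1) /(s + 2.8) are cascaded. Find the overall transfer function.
Series: H = H₁ · H₂ = (n₁·n₂)/(d₁·d₂).
Num: n₁·n₂ = 0.5. Den: d₁·d₂ = s^2 + 5.2*s + 6.72.
H(s) = (0.5)/(s^2 + 5.2*s + 6.72)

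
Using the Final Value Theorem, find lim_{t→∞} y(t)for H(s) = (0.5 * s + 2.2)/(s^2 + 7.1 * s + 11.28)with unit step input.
FVT: lim_{t→∞} y(t) = lim_{s→0} s*Y(s) where Y(s) = H(s)/s.
= lim_{s→0} H(s) = H(0) = num(0)/den(0) = 2.2/11.28 = 0.195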